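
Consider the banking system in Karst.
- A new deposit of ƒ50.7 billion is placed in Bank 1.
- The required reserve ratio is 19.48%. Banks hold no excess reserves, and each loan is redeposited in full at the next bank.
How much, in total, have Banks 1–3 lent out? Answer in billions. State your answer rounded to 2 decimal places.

ƒ100.16 billion

Bank i lends (1 − rr)^i of the original deposit: Bank 1 lends 50.7·0.8052 ≈ 40.8236, Bank 2 lends 50.7·0.8052² ≈ 32.8712, and so on.
Summing a geometric series: total = 50.7·[0.8052·(1 − 0.8052^3) / (1 − 0.8052)] ≈ 100.1627 billion.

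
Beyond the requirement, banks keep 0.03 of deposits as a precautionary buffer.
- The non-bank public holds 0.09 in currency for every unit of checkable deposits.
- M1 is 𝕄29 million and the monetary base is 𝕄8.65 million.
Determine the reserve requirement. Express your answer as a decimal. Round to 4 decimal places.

0.2051

Using m = M/MB = 29/8.65 ≈ 3.352601. Since m = (1 + c)/(c + rr + e), the denominator satisfies c + rr + e = (1 + c)/m = (1 + 0.09) / 3.352601 ≈ 0.325121.
With c = 0.09 and e = 0.03, the reserve requirement is 0.325121 − 0.09 − 0.03 = 0.205121.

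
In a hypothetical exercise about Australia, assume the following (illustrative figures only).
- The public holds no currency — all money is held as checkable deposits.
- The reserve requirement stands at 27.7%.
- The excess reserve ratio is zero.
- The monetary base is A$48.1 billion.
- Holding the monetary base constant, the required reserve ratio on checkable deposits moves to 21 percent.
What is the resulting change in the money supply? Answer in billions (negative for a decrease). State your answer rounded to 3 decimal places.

A$55.401 billion

Initially m₁ = 1 / (0.277) ≈ 3.610108, so M₁ = 3.610108 × 48.1 ≈ 173.6462 billion.
After the change m₂ = 1 / (0.21) ≈ 4.761905, so M₂ = 4.761905 × 48.1 ≈ 229.0476 billion.
ΔM = M₂ − M₁ = 229.0476 − 173.6462 = 55.4014 billion.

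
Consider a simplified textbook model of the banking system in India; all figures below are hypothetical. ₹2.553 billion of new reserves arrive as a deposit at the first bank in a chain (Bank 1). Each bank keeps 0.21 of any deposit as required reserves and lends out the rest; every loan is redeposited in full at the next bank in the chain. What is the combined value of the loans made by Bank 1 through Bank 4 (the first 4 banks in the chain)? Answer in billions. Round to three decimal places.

₹5.863 billion

Bank i lends (1 − rr)^i of the original deposit: Bank 1 lends 2.553·0.7900 ≈ 2.0169, Bank 2 lends 2.553·0.7900² ≈ 1.5933, and so on.
Summing a geometric series: total = 2.553·[0.7900·(1 − 0.7900^4) / (1 − 0.7900)] ≈ 5.8633 billion.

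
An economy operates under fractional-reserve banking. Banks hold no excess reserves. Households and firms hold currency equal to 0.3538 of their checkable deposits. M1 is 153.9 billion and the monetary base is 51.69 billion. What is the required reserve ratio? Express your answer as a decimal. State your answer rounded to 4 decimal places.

0.1009

Using m = M/MB = 153.9/51.69 ≈ 2.977365. Since m = (1 + c)/(c + rr + e), the denominator satisfies c + rr + e = (1 + c)/m = (1 + 0.3538) / 2.977365 ≈ 0.454697.
With c = 0.3538 and e = 0, the required reserve ratio is 0.454697 − 0.3538 − 0 = 0.100897.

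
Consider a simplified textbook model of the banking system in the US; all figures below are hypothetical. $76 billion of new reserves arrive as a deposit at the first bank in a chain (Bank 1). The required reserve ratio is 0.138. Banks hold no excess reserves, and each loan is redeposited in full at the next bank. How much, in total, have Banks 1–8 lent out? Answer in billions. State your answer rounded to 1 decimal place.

$330.0 billion

Bank i lends (1 − rr)^i of the original deposit: Bank 1 lends 76·0.8620 = 65.5120, Bank 2 lends 76·0.8620² ≈ 56.4713, and so on.
Summing a geometric series: total = 76·[0.8620·(1 − 0.8620^8) / (1 − 0.8620)] ≈ 330.0142 billion.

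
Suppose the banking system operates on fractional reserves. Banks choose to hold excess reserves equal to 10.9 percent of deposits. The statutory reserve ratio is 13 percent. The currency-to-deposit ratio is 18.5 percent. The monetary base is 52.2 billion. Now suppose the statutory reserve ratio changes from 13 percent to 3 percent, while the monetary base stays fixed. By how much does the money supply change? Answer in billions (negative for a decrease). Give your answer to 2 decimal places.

45.03 billion

Initially m₁ = (1 + 0.185) / (0.13 + 0.109 + 0.185) ≈ 2.79481, so M₁ = 2.79481 × 52.2 ≈ 145.8891 billion.
After the change m₂ = (1 + 0.185) / (0.03 + 0.109 + 0.185) ≈ 3.65741, so M₂ = 3.65741 × 52.2 ≈ 190.9168 billion.
ΔM = M₂ − M₁ = 190.9168 − 145.8891 = 45.0277 billion.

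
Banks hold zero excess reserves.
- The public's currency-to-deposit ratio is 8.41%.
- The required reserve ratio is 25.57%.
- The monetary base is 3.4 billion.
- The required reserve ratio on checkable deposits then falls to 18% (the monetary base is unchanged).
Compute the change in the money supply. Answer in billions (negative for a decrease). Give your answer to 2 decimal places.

Initially m₁ = (1 + 0.0841) / (0.2557 + 0.0841) ≈ 3.1904, so M₁ = 3.1904 × 3.4 ≈ 10.8474 billion.
After the change m₂ = (1 + 0.0841) / (0.18 + 0.0841) ≈ 4.1049, so M₂ = 4.1049 × 3.4 ≈ 13.9567 billion.
ΔM = M₂ − M₁ = 13.9567 − 10.8474 = 3.1093 billion.

3.11 billion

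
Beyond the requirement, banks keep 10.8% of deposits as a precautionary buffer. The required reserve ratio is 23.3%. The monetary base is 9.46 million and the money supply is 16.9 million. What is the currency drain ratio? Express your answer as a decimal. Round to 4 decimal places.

0.4969

Using m = M/MB = 16.9/9.46 ≈ 1.786469. From m = (1 + c)/(c + rr + e), rearranging gives 1 + c = m·(c + rr + e), so c·(1 − m) = m·(rr + e) − 1.
Hence c = [m·(rr + e) − 1]/(1 − m) = [1.786469 × (0.233 + 0.108) − 1] / (1 − 1.786469) ≈ 0.496922.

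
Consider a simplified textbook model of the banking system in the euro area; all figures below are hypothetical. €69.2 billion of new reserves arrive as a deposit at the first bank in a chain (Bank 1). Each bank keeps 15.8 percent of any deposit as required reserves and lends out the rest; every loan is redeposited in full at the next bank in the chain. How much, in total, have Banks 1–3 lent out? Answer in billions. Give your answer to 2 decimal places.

€148.64 billion

Bank i lends (1 − rr)^i of the original deposit: Bank 1 lends 69.2·0.8420 = 58.2664, Bank 2 lends 69.2·0.8420² ≈ 49.0603, and so on.
Summing a geometric series: total = 69.2·[0.8420·(1 − 0.8420^3) / (1 − 0.8420)] ≈ 148.6355 billion.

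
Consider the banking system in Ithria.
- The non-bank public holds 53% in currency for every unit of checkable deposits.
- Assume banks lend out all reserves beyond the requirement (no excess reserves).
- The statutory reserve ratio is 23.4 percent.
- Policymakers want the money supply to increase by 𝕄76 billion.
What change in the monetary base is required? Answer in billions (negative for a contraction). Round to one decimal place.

The money multiplier is m = (1 + c) / (rr + c) = (1 + 0.53) / (0.234 + 0.53) ≈ 2.0026.
ΔMB = ΔM / m = (+76) / 2.0026 ≈ 37.9507 billion.

𝕄38.0 billion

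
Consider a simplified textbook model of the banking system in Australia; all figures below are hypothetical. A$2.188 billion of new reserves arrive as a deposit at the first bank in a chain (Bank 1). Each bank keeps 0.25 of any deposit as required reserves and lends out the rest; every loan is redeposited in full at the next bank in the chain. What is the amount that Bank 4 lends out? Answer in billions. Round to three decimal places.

A$0.692 billion

Each bank lends a fraction (1 − rr) = 0.7500 of the deposit it receives, so Bank 4 receives 2.188·0.7500^3 and lends 2.188·0.7500^4 ≈ 0.6923 billion.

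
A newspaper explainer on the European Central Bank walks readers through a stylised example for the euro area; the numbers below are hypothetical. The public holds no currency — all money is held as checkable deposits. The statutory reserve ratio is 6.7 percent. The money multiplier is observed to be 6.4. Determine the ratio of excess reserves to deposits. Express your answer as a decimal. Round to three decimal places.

0.089

Using m = 6.4. Since m = (1 + c)/(c + rr + e), the denominator satisfies c + rr + e = (1 + c)/m = (1 + 0) / 6.4 = 0.156250.
With c = 0 and rr = 0.067, the ratio of excess reserves to deposits is 0.156250 − 0 − 0.067 = 0.08925.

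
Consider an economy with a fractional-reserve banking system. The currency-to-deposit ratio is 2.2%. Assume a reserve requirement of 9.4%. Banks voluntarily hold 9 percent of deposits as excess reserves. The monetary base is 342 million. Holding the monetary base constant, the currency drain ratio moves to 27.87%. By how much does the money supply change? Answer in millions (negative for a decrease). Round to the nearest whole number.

-752 million

Initially m₁ = (1 + 0.022) / (0.094 + 0.09 + 0.022) ≈ 4.9612, so M₁ = 4.9612 × 342 = 1696.7304 million.
After the change m₂ = (1 + 0.2787) / (0.094 + 0.09 + 0.2787) ≈ 2.7636, so M₂ = 2.7636 × 342 = 945.1512 million.
ΔM = M₂ − M₁ = 945.1512 − 1696.7304 = -751.5792 million.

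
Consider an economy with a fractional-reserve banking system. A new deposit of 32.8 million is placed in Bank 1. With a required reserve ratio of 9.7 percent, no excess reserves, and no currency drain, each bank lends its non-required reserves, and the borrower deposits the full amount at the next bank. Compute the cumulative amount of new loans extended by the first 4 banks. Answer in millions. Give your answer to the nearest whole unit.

Bank i lends (1 − rr)^i of the original deposit: Bank 1 lends 32.8·0.9030 = 29.6184, Bank 2 lends 32.8·0.9030² ≈ 26.7454, and so on.
Summing a geometric series: total = 32.8·[0.9030·(1 − 0.9030^4) / (1 − 0.9030)] ≈ 102.3234 million.

102 million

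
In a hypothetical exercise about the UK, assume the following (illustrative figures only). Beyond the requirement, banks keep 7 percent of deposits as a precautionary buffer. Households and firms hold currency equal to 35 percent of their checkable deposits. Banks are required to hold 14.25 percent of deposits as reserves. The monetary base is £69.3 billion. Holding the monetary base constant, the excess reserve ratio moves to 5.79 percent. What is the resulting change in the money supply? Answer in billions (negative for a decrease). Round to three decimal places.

Initially m₁ = (1 + 0.35) / (0.1425 + 0.07 + 0.35) = 2.4, so M₁ = 2.4 × 69.3 = 166.32 billion.
After the change m₂ = (1 + 0.35) / (0.1425 + 0.0579 + 0.35) ≈ 2.452762, so M₂ = 2.452762 × 69.3 ≈ 169.9764 billion.
ΔM = M₂ − M₁ = 169.9764 − 166.32 = 3.6564 billion.

£3.656 billion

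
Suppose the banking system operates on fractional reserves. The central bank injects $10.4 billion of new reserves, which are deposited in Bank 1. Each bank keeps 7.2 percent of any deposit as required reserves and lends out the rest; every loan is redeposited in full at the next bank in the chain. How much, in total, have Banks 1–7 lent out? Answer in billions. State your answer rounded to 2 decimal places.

Bank i lends (1 − rr)^i of the original deposit: Bank 1 lends 10.4·0.9280 = 9.6512, Bank 2 lends 10.4·0.9280² ≈ 8.9563, and so on.
Summing a geometric series: total = 10.4·[0.9280·(1 − 0.9280^7) / (1 − 0.9280)] ≈ 54.5961 billion.

$54.60 billion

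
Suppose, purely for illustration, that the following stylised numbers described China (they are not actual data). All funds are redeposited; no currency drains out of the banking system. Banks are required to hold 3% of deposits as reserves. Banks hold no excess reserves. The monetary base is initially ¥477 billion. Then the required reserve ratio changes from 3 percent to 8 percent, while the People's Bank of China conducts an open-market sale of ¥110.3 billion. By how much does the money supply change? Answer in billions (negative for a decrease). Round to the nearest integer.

-11316 billion

Before: m₁ = 1 / (0.03) ≈ 33.3333, MB₁ = 477, so M₁ = 33.3333 × 477 = 15899.9841 billion.
After: m₂ = 1 / (0.08) = 12.5, MB₂ = 477 − 110.3 = 366.7, so M₂ = 12.5 × 366.7 = 4583.75 billion.
ΔM = M₂ − M₁ = 4583.75 − 15899.9841 = -11316.2341 billion.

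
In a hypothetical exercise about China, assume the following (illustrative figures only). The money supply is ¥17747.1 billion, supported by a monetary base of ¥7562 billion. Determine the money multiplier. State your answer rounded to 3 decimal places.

The money multiplier is m = M / MB = 17747.1 / 7562 ≈ 2.34688.

2.347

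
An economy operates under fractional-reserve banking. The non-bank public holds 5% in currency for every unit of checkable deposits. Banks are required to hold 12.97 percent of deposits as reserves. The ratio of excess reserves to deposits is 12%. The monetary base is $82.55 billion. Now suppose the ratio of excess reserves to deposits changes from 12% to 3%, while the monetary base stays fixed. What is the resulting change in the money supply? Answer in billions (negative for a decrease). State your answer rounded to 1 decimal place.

$124.1 billion

Initially m₁ = (1 + 0.05) / (0.1297 + 0.12 + 0.05) ≈ 3.5035, so M₁ = 3.5035 × 82.55 ≈ 289.2139 billion.
After the change m₂ = (1 + 0.05) / (0.1297 + 0.03 + 0.05) ≈ 5.0072, so M₂ = 5.0072 × 82.55 ≈ 413.3444 billion.
ΔM = M₂ − M₁ = 413.3444 − 289.2139 = 124.1305 billion.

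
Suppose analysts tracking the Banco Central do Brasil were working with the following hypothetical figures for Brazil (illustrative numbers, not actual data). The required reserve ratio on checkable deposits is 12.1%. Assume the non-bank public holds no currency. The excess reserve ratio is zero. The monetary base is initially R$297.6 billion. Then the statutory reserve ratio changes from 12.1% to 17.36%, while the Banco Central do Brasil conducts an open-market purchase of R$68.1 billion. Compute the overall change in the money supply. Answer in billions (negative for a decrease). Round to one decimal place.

Before: m₁ = 1 / (0.121) ≈ 8.26446, MB₁ = 297.6, so M₁ = 8.26446 × 297.6 ≈ 2459.5033 billion.
After: m₂ = 1 / (0.1736) ≈ 5.76037, MB₂ = 297.6 + 68.1 = 365.7, so M₂ = 5.76037 × 365.7 ≈ 2106.5673 billion.
ΔM = M₂ − M₁ = 2106.5673 − 2459.5033 = -352.936 billion.

-352.9 billion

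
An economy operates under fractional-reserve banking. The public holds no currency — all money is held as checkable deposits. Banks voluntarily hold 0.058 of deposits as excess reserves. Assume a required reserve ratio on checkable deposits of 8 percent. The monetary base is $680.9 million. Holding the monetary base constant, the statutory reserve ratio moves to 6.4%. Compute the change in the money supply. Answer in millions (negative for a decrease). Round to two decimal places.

$647.09 million

Initially m₁ = 1 / (0.08 + 0.058) ≈ 7.246377, so M₁ = 7.246377 × 680.9 ≈ 4934.0581 million.
After the change m₂ = 1 / (0.064 + 0.058) ≈ 8.196721, so M₂ = 8.196721 × 680.9 ≈ 5581.1473 million.
ΔM = M₂ − M₁ = 5581.1473 − 4934.0581 = 647.0892 million.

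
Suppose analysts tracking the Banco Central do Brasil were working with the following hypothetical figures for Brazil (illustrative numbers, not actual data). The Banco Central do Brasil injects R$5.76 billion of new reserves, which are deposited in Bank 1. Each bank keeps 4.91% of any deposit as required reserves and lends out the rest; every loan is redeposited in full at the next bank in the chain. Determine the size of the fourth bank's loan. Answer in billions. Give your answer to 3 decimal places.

Each bank lends a fraction (1 − rr) = 0.9509 of the deposit it receives, so Bank 4 receives 5.76·0.9509^3 and lends 5.76·0.9509^4 ≈ 4.7094 billion.

R$4.709 billion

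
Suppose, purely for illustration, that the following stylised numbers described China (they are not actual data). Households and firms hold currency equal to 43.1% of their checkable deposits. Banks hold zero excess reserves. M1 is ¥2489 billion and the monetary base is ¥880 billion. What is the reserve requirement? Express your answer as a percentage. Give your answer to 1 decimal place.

7.5%

Using m = M/MB = 2489/880 ≈ 2.828409. Since m = (1 + c)/(c + rr + e), the denominator satisfies c + rr + e = (1 + c)/m = (1 + 0.431) / 2.828409 ≈ 0.505938.
With c = 0.431 and e = 0, the reserve requirement is 0.505938 − 0.431 − 0 = 0.074938.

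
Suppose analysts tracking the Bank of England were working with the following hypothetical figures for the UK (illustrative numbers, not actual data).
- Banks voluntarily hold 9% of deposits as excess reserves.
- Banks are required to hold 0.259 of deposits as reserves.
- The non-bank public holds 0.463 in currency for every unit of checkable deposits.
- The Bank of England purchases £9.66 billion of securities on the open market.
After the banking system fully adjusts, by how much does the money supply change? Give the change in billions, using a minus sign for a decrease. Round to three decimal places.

The money multiplier is m = (1 + c) / (rr + e + c) = (1 + 0.463) / (0.259 + 0.09 + 0.463) ≈ 1.80172.
The purchase adds 9.66 billion of base, so ΔM = m × ΔMB = 1.80172 × (+9.66) ≈ 17.4046 billion.

£17.405 billion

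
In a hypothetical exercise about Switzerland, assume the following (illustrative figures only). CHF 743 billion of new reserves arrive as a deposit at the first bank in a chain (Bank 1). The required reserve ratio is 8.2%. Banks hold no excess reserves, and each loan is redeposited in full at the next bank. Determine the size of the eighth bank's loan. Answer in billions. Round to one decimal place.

CHF 374.7 billion

Each bank lends a fraction (1 − rr) = 0.9180 of the deposit it receives, so Bank 8 receives 743·0.9180^7 and lends 743·0.9180^8 ≈ 374.7402 billion.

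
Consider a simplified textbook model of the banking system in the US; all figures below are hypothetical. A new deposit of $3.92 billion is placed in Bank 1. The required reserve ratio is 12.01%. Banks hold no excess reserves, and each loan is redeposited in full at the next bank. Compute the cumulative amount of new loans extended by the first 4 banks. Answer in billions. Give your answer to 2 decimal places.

Bank i lends (1 − rr)^i of the original deposit: Bank 1 lends 3.92·0.8799 ≈ 3.4492, Bank 2 lends 3.92·0.8799² ≈ 3.0350, and so on.
Summing a geometric series: total = 3.92·[0.8799·(1 − 0.8799^4) / (1 − 0.8799)] ≈ 11.5044 billion.

$11.50 billion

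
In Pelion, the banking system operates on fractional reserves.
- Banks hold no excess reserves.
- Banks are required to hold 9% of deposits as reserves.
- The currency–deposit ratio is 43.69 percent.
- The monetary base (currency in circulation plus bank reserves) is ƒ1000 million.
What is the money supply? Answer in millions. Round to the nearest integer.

ƒ2727 million

The money multiplier is m = (1 + c) / (rr + c) = (1 + 0.4369) / (0.09 + 0.4369) ≈ 2.7271.
So M = m × MB = 2.7271 × 1000 = 2727.1 million.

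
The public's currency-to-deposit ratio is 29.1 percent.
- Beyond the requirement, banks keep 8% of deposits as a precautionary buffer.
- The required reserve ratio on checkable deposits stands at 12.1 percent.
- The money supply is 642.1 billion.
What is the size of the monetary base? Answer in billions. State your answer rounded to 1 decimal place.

244.7 billion

The money multiplier is m = (1 + c) / (rr + e + c) = (1 + 0.291) / (0.121 + 0.08 + 0.291) ≈ 2.62398.
MB = M / m = 642.1 / 2.62398 ≈ 244.7046 billion.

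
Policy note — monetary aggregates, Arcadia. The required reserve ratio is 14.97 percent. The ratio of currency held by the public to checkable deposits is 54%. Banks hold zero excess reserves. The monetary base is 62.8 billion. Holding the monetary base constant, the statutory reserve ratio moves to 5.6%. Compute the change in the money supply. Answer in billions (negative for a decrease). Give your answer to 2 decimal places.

22.05 billion

Initially m₁ = (1 + 0.54) / (0.1497 + 0.54) ≈ 2.23285, so M₁ = 2.23285 × 62.8 ≈ 140.223 billion.
After the change m₂ = (1 + 0.54) / (0.056 + 0.54) ≈ 2.58389, so M₂ = 2.58389 × 62.8 ≈ 162.2683 billion.
ΔM = M₂ − M₁ = 162.2683 − 140.223 = 22.0453 billion.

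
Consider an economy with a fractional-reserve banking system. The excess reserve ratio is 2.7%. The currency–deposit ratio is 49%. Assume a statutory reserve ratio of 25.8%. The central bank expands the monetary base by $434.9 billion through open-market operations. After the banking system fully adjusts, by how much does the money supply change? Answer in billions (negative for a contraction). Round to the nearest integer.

$836 billion

The money multiplier is m = (1 + c) / (rr + e + c) = (1 + 0.49) / (0.258 + 0.027 + 0.49) ≈ 1.9226.
The purchase adds 434.9 billion of base, so ΔM = m × ΔMB = 1.9226 × (+434.9) ≈ 836.1387 billion.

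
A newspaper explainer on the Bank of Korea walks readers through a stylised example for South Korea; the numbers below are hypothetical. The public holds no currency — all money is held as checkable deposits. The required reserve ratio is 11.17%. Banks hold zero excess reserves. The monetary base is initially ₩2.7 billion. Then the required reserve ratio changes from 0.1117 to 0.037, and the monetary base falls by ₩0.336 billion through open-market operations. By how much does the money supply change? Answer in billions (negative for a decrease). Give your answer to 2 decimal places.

Before: m₁ = 1 / (0.1117) ≈ 8.9526, MB₁ = 2.7, so M₁ = 8.9526 × 2.7 ≈ 24.172 billion.
After: m₂ = 1 / (0.037) ≈ 27.0270, MB₂ = 2.7 − 0.336 = 2.364, so M₂ = 27.0270 × 2.364 ≈ 63.8918 billion.
ΔM = M₂ − M₁ = 63.8918 − 24.172 = 39.7198 billion.

₩39.72 billion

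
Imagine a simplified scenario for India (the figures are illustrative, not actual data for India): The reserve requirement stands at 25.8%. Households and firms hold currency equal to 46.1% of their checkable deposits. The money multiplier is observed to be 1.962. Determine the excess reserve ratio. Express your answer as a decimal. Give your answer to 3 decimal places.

0.026

Using m = 1.962. Since m = (1 + c)/(c + rr + e), the denominator satisfies c + rr + e = (1 + c)/m = (1 + 0.461) / 1.962 ≈ 0.744648.
With c = 0.461 and rr = 0.258, the excess reserve ratio is 0.744648 − 0.461 − 0.258 = 0.025648.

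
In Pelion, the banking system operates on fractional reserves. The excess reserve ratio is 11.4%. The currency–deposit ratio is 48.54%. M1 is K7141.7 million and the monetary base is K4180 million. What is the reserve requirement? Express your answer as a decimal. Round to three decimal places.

Using m = M/MB = 7141.7/4180 ≈ 1.708541. Since m = (1 + c)/(c + rr + e), the denominator satisfies c + rr + e = (1 + c)/m = (1 + 0.4854) / 1.708541 ≈ 0.869397.
With c = 0.4854 and e = 0.114, the reserve requirement is 0.869397 − 0.4854 − 0.114 = 0.269997.

0.270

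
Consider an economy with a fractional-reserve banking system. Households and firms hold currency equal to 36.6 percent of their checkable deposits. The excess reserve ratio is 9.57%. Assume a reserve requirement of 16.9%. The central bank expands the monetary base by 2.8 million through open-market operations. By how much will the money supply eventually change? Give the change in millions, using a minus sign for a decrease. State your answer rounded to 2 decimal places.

6.06 million

The money multiplier is m = (1 + c) / (rr + e + c) = (1 + 0.366) / (0.169 + 0.0957 + 0.366) ≈ 2.1658.
The purchase adds 2.8 million of base, so ΔM = m × ΔMB = 2.1658 × (+2.8) ≈ 6.0642 million.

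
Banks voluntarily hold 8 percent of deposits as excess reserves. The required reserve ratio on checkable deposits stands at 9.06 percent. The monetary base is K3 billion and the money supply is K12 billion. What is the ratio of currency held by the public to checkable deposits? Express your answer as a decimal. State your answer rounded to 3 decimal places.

0.106

Using m = M/MB = 12/3 = 4.000000. From m = (1 + c)/(c + rr + e), rearranging gives 1 + c = m·(c + rr + e), so c·(1 − m) = m·(rr + e) − 1.
Hence c = [m·(rr + e) − 1]/(1 − m) = [4.000000 × (0.0906 + 0.08) − 1] / (1 − 4.000000) ≈ 0.105867.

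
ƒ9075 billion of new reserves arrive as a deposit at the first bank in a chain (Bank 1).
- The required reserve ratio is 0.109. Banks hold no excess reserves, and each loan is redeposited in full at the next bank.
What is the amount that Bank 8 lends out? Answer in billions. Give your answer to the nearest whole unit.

Each bank lends a fraction (1 − rr) = 0.8910 of the deposit it receives, so Bank 8 receives 9075·0.8910^7 and lends 9075·0.8910^8 ≈ 3604.6929 billion.

ƒ3605 billion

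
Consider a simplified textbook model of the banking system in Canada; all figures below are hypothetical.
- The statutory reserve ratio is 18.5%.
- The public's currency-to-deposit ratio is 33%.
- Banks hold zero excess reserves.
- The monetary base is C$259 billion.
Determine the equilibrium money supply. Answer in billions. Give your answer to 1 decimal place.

C$668.9 billion

The money multiplier is m = (1 + c) / (rr + c) = (1 + 0.33) / (0.185 + 0.33) ≈ 2.58252.
So M = m × MB = 2.58252 × 259 ≈ 668.8727 billion.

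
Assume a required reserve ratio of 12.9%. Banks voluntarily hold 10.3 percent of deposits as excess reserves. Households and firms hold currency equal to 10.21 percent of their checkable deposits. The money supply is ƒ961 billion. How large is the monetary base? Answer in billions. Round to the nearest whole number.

The money multiplier is m = (1 + c) / (rr + e + c) = (1 + 0.1021) / (0.129 + 0.103 + 0.1021) ≈ 3.2987.
MB = M / m = 961 / 3.2987 ≈ 291.3269 billion.

ƒ291 billion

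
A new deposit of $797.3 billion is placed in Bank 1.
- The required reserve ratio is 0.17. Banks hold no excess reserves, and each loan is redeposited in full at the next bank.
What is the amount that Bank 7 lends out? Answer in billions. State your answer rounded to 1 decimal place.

Each bank lends a fraction (1 − rr) = 0.8300 of the deposit it receives, so Bank 7 receives 797.3·0.8300^6 and lends 797.3·0.8300^7 ≈ 216.3557 billion.

$216.4 billion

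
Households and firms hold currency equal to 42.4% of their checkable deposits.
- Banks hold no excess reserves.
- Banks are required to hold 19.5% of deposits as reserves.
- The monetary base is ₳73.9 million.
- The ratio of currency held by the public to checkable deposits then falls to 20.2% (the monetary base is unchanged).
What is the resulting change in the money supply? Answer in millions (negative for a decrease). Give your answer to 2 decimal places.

₳53.74 million

Initially m₁ = (1 + 0.424) / (0.195 + 0.424) ≈ 2.30048, so M₁ = 2.30048 × 73.9 ≈ 170.0055 million.
After the change m₂ = (1 + 0.202) / (0.195 + 0.202) ≈ 3.02771, so M₂ = 3.02771 × 73.9 ≈ 223.7478 million.
ΔM = M₂ − M₁ = 223.7478 − 170.0055 = 53.7423 million.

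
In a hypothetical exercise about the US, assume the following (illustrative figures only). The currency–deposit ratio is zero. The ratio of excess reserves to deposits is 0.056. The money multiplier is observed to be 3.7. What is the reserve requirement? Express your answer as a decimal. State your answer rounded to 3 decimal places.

0.214

Using m = 3.7. Since m = (1 + c)/(c + rr + e), the denominator satisfies c + rr + e = (1 + c)/m = (1 + 0) / 3.7 ≈ 0.270270.
With c = 0 and e = 0.056, the reserve requirement is 0.270270 − 0 − 0.056 = 0.21427.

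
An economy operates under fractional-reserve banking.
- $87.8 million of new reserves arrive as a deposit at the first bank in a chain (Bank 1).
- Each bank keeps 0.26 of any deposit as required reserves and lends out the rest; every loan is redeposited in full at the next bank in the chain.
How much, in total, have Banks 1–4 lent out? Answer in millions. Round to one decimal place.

Bank i lends (1 − rr)^i of the original deposit: Bank 1 lends 87.8·0.7400 = 64.9720, Bank 2 lends 87.8·0.7400² ≈ 48.0793, and so on.
Summing a geometric series: total = 87.8·[0.7400·(1 − 0.7400^4) / (1 − 0.7400)] ≈ 174.9582 million.

$175.0 million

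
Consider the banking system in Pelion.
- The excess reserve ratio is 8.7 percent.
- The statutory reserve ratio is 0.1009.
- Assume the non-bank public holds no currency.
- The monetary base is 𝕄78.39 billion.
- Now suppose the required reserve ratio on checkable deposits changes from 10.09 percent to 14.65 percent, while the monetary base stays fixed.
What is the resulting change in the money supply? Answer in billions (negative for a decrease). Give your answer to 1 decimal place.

Initially m₁ = 1 / (0.1009 + 0.087) ≈ 5.3220, so M₁ = 5.3220 × 78.39 ≈ 417.1916 billion.
After the change m₂ = 1 / (0.1465 + 0.087) ≈ 4.2827, so M₂ = 4.2827 × 78.39 ≈ 335.7209 billion.
ΔM = M₂ − M₁ = 335.7209 − 417.1916 = -81.4707 billion.

-81.5 billion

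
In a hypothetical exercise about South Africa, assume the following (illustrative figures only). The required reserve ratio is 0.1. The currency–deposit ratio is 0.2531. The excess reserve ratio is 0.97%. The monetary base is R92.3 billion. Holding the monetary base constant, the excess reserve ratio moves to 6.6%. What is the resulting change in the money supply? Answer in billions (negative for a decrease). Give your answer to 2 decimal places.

Initially m₁ = (1 + 0.2531) / (0.1 + 0.0097 + 0.2531) ≈ 3.45397, so M₁ = 3.45397 × 92.3 ≈ 318.8014 billion.
After the change m₂ = (1 + 0.2531) / (0.1 + 0.066 + 0.2531) ≈ 2.98998, so M₂ = 2.98998 × 92.3 ≈ 275.9752 billion.
ΔM = M₂ − M₁ = 275.9752 − 318.8014 = -42.8262 billion.

-42.83 billion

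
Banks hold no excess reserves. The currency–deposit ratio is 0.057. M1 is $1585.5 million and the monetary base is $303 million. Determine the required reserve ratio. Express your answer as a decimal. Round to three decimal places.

Using m = M/MB = 1585.5/303 ≈ 5.232673. Since m = (1 + c)/(c + rr + e), the denominator satisfies c + rr + e = (1 + c)/m = (1 + 0.057) / 5.232673 ≈ 0.202000.
With c = 0.057 and e = 0, the required reserve ratio is 0.202000 − 0.057 − 0 = 0.145.

0.145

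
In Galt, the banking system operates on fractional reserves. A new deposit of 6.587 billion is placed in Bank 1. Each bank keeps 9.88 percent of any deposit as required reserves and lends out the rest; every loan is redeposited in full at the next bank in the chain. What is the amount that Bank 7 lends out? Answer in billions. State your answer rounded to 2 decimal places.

Each bank lends a fraction (1 − rr) = 0.9012 of the deposit it receives, so Bank 7 receives 6.587·0.9012^6 and lends 6.587·0.9012^7 ≈ 3.1801 billion.

3.18 billion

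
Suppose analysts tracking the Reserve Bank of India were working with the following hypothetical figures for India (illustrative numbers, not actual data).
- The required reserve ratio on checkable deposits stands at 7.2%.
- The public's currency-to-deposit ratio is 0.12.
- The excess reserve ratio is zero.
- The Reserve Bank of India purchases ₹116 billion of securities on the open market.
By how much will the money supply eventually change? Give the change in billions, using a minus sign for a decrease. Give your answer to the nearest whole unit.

₹677 billion

The money multiplier is m = (1 + c) / (rr + c) = (1 + 0.12) / (0.072 + 0.12) ≈ 5.8333.
The purchase adds 116 billion of base, so ΔM = m × ΔMB = 5.8333 × (+116) = 676.6628 billion.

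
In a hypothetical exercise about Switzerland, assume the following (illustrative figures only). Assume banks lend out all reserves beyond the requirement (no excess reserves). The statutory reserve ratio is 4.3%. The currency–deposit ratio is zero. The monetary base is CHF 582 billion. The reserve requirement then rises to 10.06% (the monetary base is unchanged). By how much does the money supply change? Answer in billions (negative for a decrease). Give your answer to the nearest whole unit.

-7750 billion

Initially m₁ = 1 / (0.043) ≈ 23.2558, so M₁ = 23.2558 × 582 = 13534.8756 billion.
After the change m₂ = 1 / (0.1006) ≈ 9.9404, so M₂ = 9.9404 × 582 = 5785.3128 billion.
ΔM = M₂ − M₁ = 5785.3128 − 13534.8756 = -7749.5628 billion.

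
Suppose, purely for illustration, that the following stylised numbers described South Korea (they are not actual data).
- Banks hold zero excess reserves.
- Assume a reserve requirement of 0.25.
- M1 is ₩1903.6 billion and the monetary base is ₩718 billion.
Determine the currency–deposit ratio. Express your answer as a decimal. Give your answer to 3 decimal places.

Using m = M/MB = 1903.6/718 ≈ 2.651253. From m = (1 + c)/(c + rr + e), rearranging gives 1 + c = m·(c + rr + e), so c·(1 − m) = m·(rr + e) − 1.
Hence c = [m·(rr + e) − 1]/(1 − m) = [2.651253 × (0.25 + 0) − 1] / (1 − 2.651253) ≈ 0.204201.

0.204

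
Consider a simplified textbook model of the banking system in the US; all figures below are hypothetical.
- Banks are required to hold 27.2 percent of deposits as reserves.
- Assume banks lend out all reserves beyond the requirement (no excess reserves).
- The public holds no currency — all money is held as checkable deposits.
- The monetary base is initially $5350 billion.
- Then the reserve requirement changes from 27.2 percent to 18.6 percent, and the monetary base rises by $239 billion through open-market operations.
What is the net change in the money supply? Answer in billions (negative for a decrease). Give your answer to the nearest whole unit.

$10379 billion

Before: m₁ = 1 / (0.272) ≈ 3.67647, MB₁ = 5350, so M₁ = 3.67647 × 5350 = 19669.1145 billion.
After: m₂ = 1 / (0.186) ≈ 5.37634, MB₂ = 5350 + 239 = 5589, so M₂ = 5.37634 × 5589 ≈ 30048.3643 billion.
ΔM = M₂ − M₁ = 30048.3643 − 19669.1145 = 10379.2498 billion.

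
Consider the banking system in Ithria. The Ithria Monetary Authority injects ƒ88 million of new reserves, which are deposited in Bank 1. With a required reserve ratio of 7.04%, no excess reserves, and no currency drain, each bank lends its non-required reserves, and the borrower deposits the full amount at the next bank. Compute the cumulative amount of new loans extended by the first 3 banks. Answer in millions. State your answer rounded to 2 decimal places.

ƒ228.54 million

Bank i lends (1 − rr)^i of the original deposit: Bank 1 lends 88·0.9296 = 81.8048, Bank 2 lends 88·0.9296² ≈ 76.0457, and so on.
Summing a geometric series: total = 88·[0.9296·(1 − 0.9296^3) / (1 − 0.9296)] ≈ 228.5427 million.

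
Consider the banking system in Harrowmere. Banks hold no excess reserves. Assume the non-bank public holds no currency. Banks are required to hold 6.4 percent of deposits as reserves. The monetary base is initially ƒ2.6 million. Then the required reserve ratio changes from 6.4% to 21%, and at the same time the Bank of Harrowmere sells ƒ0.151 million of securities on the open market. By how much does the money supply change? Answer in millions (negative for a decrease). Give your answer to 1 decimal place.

-29.0 million

Before: m₁ = 1 / (0.064) = 15.6250, MB₁ = 2.6, so M₁ = 15.6250 × 2.6 = 40.625 million.
After: m₂ = 1 / (0.21) ≈ 4.7619, MB₂ = 2.6 − 0.151 = 2.449, so M₂ = 4.7619 × 2.449 ≈ 11.6619 million.
ΔM = M₂ − M₁ = 11.6619 − 40.625 = -28.9631 million.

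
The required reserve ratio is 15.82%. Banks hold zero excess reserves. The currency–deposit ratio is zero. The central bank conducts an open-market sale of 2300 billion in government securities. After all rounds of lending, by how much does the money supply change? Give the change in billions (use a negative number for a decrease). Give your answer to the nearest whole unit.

The simple money multiplier is m = 1/rr = 1/0.1582 ≈ 6.32111.
An open-market sale reduces the monetary base by 2300 billion, so ΔM = m × ΔMB = 6.32111 × (−2300) = -14538.553 billion.

-14539 billion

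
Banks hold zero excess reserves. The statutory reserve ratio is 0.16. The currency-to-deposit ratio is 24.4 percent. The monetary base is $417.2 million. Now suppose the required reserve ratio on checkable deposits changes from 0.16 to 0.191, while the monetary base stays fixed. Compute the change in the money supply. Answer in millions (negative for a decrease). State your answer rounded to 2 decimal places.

Initially m₁ = (1 + 0.244) / (0.16 + 0.244) ≈ 3.079208, so M₁ = 3.079208 × 417.2 ≈ 1284.6456 million.
After the change m₂ = (1 + 0.244) / (0.191 + 0.244) ≈ 2.859770, so M₂ = 2.859770 × 417.2 ≈ 1193.096 million.
ΔM = M₂ − M₁ = 1193.096 − 1284.6456 = -91.5496 million.

-91.55 million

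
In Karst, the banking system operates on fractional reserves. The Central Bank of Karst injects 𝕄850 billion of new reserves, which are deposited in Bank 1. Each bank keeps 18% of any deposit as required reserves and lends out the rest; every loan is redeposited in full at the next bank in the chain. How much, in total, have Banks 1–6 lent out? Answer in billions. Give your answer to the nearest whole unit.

Bank i lends (1 − rr)^i of the original deposit: Bank 1 lends 850·0.8200 = 697.0000, Bank 2 lends 850·0.8200² = 571.5400, and so on.
Summing a geometric series: total = 850·[0.8200·(1 − 0.8200^6) / (1 − 0.8200)] ≈ 2695.0408 billion.

𝕄2695 billion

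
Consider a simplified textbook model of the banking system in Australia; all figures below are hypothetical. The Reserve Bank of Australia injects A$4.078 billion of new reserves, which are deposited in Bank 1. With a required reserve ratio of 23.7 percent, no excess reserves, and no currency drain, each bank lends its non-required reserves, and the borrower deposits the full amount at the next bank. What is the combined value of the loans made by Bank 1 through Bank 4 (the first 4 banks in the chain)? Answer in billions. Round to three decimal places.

A$8.679 billion

Bank i lends (1 − rr)^i of the original deposit: Bank 1 lends 4.078·0.7630 ≈ 3.1115, Bank 2 lends 4.078·0.7630² ≈ 2.3741, and so on.
Summing a geometric series: total = 4.078·[0.7630·(1 − 0.7630^4) / (1 − 0.7630)] ≈ 8.6791 billion.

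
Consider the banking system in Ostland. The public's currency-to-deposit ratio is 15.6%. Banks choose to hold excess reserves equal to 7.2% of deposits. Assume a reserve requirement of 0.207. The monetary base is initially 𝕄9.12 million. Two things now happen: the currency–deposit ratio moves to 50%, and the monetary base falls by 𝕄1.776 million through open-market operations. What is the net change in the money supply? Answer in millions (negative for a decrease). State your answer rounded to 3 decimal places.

Before: m₁ = (1 + 0.156) / (0.207 + 0.072 + 0.156) ≈ 2.65747, MB₁ = 9.12, so M₁ = 2.65747 × 9.12 ≈ 24.2361 million.
After: m₂ = (1 + 0.5) / (0.207 + 0.072 + 0.5) ≈ 1.92555, MB₂ = 9.12 − 1.776 = 7.344, so M₂ = 1.92555 × 7.344 ≈ 14.1412 million.
ΔM = M₂ − M₁ = 14.1412 − 24.2361 = -10.0949 million.

-10.095 million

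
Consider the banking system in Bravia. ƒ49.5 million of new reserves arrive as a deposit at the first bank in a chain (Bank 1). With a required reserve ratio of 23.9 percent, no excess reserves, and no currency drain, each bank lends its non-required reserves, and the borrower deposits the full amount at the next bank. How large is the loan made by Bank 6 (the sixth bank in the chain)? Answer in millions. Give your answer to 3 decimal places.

ƒ9.614 million

Each bank lends a fraction (1 − rr) = 0.7610 of the deposit it receives, so Bank 6 receives 49.5·0.7610^5 and lends 49.5·0.7610^6 ≈ 9.6142 million.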